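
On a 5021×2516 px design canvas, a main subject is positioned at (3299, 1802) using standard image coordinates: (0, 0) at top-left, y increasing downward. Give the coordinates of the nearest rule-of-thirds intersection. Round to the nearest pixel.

Third lines: x ∈ {1674, 3347}, y ∈ {839, 1677}.
3299 is closer to x = 3347; 1802 is closer to y = 1677.
So the nearest intersection is the lower-right power point.

(3347, 1677)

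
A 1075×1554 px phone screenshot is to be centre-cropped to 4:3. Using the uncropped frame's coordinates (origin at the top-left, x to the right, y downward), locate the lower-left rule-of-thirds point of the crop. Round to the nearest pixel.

1075/1554 < 4/3, so the 4:3 crop keeps the full width 1075 and trims height to 1075 × 3/4 = 806.25 px.
Top offset = (1554 − 806.25)/2 = 373.88 px; left offset = 0.
Lower-left is one-third across and two-thirds down within the crop:
x = 0.00 + 1 × 1075.00/3 ≈ 358; y = 373.88 + 2 × 806.25/3 ≈ 911.

(358, 911)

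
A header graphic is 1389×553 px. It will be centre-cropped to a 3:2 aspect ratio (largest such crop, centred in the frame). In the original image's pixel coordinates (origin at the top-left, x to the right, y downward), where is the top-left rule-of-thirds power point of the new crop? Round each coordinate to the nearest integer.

1389/553 > 3/2, so the 3:2 crop keeps the full height 553 and trims width to 553 × 3/2 = 829.50 px.
Left offset = (1389 − 829.50)/2 = 279.75 px; top offset = 0.
Top-left is one-third across and one-third down within the crop:
x = 279.75 + 1 × 829.50/3 ≈ 556; y = 0.00 + 1 × 553.00/3 ≈ 184.

(556, 184)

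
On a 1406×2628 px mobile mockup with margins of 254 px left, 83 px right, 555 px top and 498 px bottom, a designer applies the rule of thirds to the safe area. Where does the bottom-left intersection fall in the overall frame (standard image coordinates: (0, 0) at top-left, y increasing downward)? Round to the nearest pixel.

Content width = 1406 − 254 − 83 = 1069 px; content height = 2628 − 555 − 498 = 1575 px.
Bottom-left is one-third across and two-thirds down within the safe area.
x = 254 + 1 × 1069/3 = 254 + 356.33 ≈ 610
y = 555 + 2 × 1575/3 = 555 + 1050.00 ≈ 1605

(610, 1605)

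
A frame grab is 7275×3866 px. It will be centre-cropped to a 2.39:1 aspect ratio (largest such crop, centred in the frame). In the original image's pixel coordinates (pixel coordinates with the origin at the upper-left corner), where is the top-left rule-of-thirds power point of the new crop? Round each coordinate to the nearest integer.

x = 2425 px, y = 1426 px

7275/3866 < 2.39/1, so the 2.39:1 crop keeps the full width 7275 and trims height to 7275 × 1/2.39 = 3043.93 px.
Top offset = (3866 − 3043.93)/2 = 411.03 px; left offset = 0.
Top-left is one-third across and one-third down within the crop:
x = 0.00 + 1 × 7275.00/3 ≈ 2425; y = 411.03 + 1 × 3043.93/3 ≈ 1426.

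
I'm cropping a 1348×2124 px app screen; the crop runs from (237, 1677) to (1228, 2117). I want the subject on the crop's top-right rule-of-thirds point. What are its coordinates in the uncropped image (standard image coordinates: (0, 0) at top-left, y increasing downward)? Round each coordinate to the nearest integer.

Crop width = 1228 − 237 = 991 px; one third is 330.33 px.
Crop height = 2117 − 1677 = 440 px; one third is 146.67 px.
The top-right point is two-thirds across and one-third down within the crop:
x = 237 + 2 × 330.33 ≈ 898; y = 1677 + 1 × 146.67 ≈ 1824.

x = 898 px, y = 1824 px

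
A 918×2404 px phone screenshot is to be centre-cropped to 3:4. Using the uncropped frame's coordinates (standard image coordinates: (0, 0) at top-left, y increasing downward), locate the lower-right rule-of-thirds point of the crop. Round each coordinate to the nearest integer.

(612, 1406)

918/2404 < 3/4, so the 3:4 crop keeps the full width 918 and trims height to 918 × 4/3 = 1224.00 px.
Top offset = (2404 − 1224.00)/2 = 590.00 px; left offset = 0.
Lower-right is two-thirds across and two-thirds down within the crop:
x = 0.00 + 2 × 918.00/3 ≈ 612; y = 590.00 + 2 × 1224.00/3 ≈ 1406.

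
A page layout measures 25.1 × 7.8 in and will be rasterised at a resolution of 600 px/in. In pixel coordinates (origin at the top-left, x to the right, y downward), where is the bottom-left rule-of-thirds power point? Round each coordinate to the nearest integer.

x = 5020 px, y = 3120 px

In pixels the canvas is 25.1 × 600 = 15060 wide and 7.8 × 600 = 4680 tall.
The bottom-left point is one-third across and two-thirds down:
x = 1 × 15060/3 ≈ 5020; y = 2 × 4680/3 ≈ 3120.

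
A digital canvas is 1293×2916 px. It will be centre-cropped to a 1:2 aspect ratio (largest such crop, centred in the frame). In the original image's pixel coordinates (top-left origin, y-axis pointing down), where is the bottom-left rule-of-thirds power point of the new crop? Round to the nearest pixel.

x = 431 px, y = 1889 px

1293/2916 < 1/2, so the 1:2 crop keeps the full width 1293 and trims height to 1293 × 2/1 = 2586.00 px.
Top offset = (2916 − 2586.00)/2 = 165.00 px; left offset = 0.
Bottom-left is one-third across and two-thirds down within the crop:
x = 0.00 + 1 × 1293.00/3 ≈ 431; y = 165.00 + 2 × 2586.00/3 ≈ 1889.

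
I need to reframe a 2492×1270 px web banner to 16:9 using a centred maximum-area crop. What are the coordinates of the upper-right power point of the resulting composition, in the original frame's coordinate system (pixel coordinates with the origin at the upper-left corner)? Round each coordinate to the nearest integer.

x = 1622 px, y = 423 px

2492/1270 > 16/9, so the 16:9 crop keeps the full height 1270 and trims width to 1270 × 16/9 = 2257.78 px.
Left offset = (2492 − 2257.78)/2 = 117.11 px; top offset = 0.
Upper-right is two-thirds across and one-third down within the crop:
x = 117.11 + 2 × 2257.78/3 ≈ 1622; y = 0.00 + 1 × 1270.00/3 ≈ 423.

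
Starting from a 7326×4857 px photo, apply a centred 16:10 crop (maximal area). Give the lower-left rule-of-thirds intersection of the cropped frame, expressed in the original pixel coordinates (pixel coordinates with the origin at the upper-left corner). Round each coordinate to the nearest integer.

7326/4857 < 16/10, so the 16:10 crop keeps the full width 7326 and trims height to 7326 × 10/16 = 4578.75 px.
Top offset = (4857 − 4578.75)/2 = 139.12 px; left offset = 0.
Lower-left is one-third across and two-thirds down within the crop:
x = 0.00 + 1 × 7326.00/3 ≈ 2442; y = 139.12 + 2 × 4578.75/3 ≈ 3192.

x = 2442 px, y = 3192 px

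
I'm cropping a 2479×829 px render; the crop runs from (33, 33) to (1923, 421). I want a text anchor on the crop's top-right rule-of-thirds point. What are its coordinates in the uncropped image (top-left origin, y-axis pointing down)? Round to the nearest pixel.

(1293, 162)

Crop width = 1923 − 33 = 1890 px; one third is 630.00 px.
Crop height = 421 − 33 = 388 px; one third is 129.33 px.
The top-right point is two-thirds across and one-third down within the crop:
x = 33 + 2 × 630.00 ≈ 1293; y = 33 + 1 × 129.33 ≈ 162.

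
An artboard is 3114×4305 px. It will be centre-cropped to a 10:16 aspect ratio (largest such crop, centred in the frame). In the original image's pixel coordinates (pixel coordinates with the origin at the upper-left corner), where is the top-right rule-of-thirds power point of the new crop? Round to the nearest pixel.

3114/4305 > 10/16, so the 10:16 crop keeps the full height 4305 and trims width to 4305 × 10/16 = 2690.62 px.
Left offset = (3114 − 2690.62)/2 = 211.69 px; top offset = 0.
Top-right is two-thirds across and one-third down within the crop:
x = 211.69 + 2 × 2690.62/3 ≈ 2005; y = 0.00 + 1 × 4305.00/3 ≈ 1435.

x = 2005 px, y = 1435 px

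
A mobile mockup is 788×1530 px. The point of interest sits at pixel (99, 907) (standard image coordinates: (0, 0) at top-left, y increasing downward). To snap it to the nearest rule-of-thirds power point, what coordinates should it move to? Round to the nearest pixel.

x = 263 px, y = 1020 px

Third lines: x ∈ {263, 525}, y ∈ {510, 1020}.
99 is closer to x = 263; 907 is closer to y = 1020.
So the nearest intersection is the lower-left power point.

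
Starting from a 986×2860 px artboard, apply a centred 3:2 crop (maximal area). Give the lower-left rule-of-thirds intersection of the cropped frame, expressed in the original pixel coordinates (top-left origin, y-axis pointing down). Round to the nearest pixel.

986/2860 < 3/2, so the 3:2 crop keeps the full width 986 and trims height to 986 × 2/3 = 657.33 px.
Top offset = (2860 − 657.33)/2 = 1101.33 px; left offset = 0.
Lower-left is one-third across and two-thirds down within the crop:
x = 0.00 + 1 × 986.00/3 ≈ 329; y = 1101.33 + 2 × 657.33/3 ≈ 1540.

x = 329 px, y = 1540 px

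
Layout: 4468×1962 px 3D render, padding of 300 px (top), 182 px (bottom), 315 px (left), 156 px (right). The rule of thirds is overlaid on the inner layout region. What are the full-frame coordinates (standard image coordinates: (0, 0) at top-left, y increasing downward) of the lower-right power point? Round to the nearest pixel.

(2980, 1287)

Content width = 4468 − 315 − 156 = 3997 px; content height = 1962 − 300 − 182 = 1480 px.
Lower-right is two-thirds across and two-thirds down within the inner layout region.
x = 315 + 2 × 3997/3 = 315 + 2664.67 ≈ 2980
y = 300 + 2 × 1480/3 = 300 + 986.67 ≈ 1287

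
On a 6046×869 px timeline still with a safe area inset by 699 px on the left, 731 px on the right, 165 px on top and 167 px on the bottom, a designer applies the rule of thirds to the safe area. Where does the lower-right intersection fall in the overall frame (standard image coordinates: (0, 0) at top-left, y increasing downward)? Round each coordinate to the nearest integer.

(3776, 523)

Content width = 6046 − 699 − 731 = 4616 px; content height = 869 − 165 − 167 = 537 px.
Lower-right is two-thirds across and two-thirds down within the safe area.
x = 699 + 2 × 4616/3 = 699 + 3077.33 ≈ 3776
y = 165 + 2 × 537/3 = 165 + 358.00 ≈ 523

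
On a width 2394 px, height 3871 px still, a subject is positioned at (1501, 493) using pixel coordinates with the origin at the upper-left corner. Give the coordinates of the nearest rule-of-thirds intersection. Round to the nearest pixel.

Third lines: x ∈ {798, 1596}, y ∈ {1290, 2581}.
1501 is closer to x = 1596; 493 is closer to y = 1290.
So the nearest intersection is the upper-right power point.

(1596, 1290)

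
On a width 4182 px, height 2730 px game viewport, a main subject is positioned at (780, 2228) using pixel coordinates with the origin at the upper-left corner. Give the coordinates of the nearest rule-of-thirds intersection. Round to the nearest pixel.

Third lines: x ∈ {1394, 2788}, y ∈ {910, 1820}.
780 is closer to x = 1394; 2228 is closer to y = 1820.
So the nearest intersection is the lower-left power point.

(1394, 1820)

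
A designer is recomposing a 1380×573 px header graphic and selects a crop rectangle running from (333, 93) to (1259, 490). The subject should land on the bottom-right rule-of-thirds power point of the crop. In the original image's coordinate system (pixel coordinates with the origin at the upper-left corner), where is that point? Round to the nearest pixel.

Crop width = 1259 − 333 = 926 px; one third is 308.67 px.
Crop height = 490 − 93 = 397 px; one third is 132.33 px.
The bottom-right point is two-thirds across and two-thirds down within the crop:
x = 333 + 2 × 308.67 ≈ 950; y = 93 + 2 × 132.33 ≈ 358.

x = 950 px, y = 358 px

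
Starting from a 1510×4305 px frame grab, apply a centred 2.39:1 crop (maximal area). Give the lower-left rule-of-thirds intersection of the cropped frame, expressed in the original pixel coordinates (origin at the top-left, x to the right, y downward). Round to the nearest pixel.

1510/4305 < 2.39/1, so the 2.39:1 crop keeps the full width 1510 and trims height to 1510 × 1/2.39 = 631.80 px.
Top offset = (4305 − 631.80)/2 = 1836.60 px; left offset = 0.
Lower-left is one-third across and two-thirds down within the crop:
x = 0.00 + 1 × 1510.00/3 ≈ 503; y = 1836.60 + 2 × 631.80/3 ≈ 2258.

x = 503 px, y = 2258 px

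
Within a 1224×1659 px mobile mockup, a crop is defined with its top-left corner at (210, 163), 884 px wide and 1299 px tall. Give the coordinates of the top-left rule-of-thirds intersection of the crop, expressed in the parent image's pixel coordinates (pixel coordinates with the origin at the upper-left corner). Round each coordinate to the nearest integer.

One third of the crop width 884 is 294.67 px.
One third of the crop height 1299 is 433.00 px.
The top-left point is one-third across and one-third down within the crop:
x = 210 + 1 × 294.67 ≈ 505; y = 163 + 1 × 433.00 ≈ 596.

x = 505 px, y = 596 px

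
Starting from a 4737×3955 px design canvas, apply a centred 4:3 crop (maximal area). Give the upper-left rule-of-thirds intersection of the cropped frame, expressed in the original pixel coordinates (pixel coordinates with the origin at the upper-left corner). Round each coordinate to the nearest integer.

(1579, 1385)

4737/3955 < 4/3, so the 4:3 crop keeps the full width 4737 and trims height to 4737 × 3/4 = 3552.75 px.
Top offset = (3955 − 3552.75)/2 = 201.12 px; left offset = 0.
Upper-left is one-third across and one-third down within the crop:
x = 0.00 + 1 × 4737.00/3 ≈ 1579; y = 201.12 + 1 × 3552.75/3 ≈ 1385.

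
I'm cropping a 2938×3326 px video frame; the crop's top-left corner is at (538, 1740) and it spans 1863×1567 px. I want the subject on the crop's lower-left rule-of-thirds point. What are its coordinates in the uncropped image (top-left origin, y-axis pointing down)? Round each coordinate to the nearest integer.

One third of the crop width 1863 is 621.00 px.
One third of the crop height 1567 is 522.33 px.
The lower-left point is one-third across and two-thirds down within the crop:
x = 538 + 1 × 621.00 ≈ 1159; y = 1740 + 2 × 522.33 ≈ 2785.

x = 1159 px, y = 2785 px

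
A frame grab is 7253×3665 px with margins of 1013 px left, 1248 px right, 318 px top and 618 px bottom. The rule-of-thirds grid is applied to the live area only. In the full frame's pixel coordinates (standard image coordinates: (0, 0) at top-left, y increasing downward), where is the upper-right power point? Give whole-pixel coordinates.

(4341, 1228)

Content width = 7253 − 1013 − 1248 = 4992 px; content height = 3665 − 318 − 618 = 2729 px.
Upper-right is two-thirds across and one-third down within the live area.
x = 1013 + 2 × 4992/3 = 1013 + 3328.00 ≈ 4341
y = 318 + 1 × 2729/3 = 318 + 909.67 ≈ 1228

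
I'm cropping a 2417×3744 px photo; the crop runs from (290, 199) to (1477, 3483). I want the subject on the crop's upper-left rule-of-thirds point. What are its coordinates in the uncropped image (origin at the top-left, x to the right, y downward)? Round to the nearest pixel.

Crop width = 1477 − 290 = 1187 px; one third is 395.67 px.
Crop height = 3483 − 199 = 3284 px; one third is 1094.67 px.
The upper-left point is one-third across and one-third down within the crop:
x = 290 + 1 × 395.67 ≈ 686; y = 199 + 1 × 1094.67 ≈ 1294.

(686, 1294)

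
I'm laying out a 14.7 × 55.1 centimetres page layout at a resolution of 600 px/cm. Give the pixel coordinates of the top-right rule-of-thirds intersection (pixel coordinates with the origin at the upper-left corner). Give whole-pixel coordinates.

In pixels the canvas is 14.7 × 600 = 8820 wide and 55.1 × 600 = 33060 tall.
The top-right point is two-thirds across and one-third down:
x = 2 × 8820/3 ≈ 5880; y = 1 × 33060/3 ≈ 11020.

(5880, 11020)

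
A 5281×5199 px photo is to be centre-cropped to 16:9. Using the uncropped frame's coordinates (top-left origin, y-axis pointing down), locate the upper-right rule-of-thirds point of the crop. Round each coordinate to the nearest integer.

x = 3521 px, y = 2104 px

5281/5199 < 16/9, so the 16:9 crop keeps the full width 5281 and trims height to 5281 × 9/16 = 2970.56 px.
Top offset = (5199 − 2970.56)/2 = 1114.22 px; left offset = 0.
Upper-right is two-thirds across and one-third down within the crop:
x = 0.00 + 2 × 5281.00/3 ≈ 3521; y = 1114.22 + 1 × 2970.56/3 ≈ 2104.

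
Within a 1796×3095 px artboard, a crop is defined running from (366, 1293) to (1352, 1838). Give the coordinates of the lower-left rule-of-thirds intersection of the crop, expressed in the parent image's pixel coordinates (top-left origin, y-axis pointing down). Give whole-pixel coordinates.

(695, 1656)

Crop width = 1352 − 366 = 986 px; one third is 328.67 px.
Crop height = 1838 − 1293 = 545 px; one third is 181.67 px.
The lower-left point is one-third across and two-thirds down within the crop:
x = 366 + 1 × 328.67 ≈ 695; y = 1293 + 2 × 181.67 ≈ 1656.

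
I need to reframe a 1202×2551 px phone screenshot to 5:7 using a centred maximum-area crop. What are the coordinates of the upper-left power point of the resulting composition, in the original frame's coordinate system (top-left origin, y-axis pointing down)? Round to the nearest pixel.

1202/2551 < 5/7, so the 5:7 crop keeps the full width 1202 and trims height to 1202 × 7/5 = 1682.80 px.
Top offset = (2551 − 1682.80)/2 = 434.10 px; left offset = 0.
Upper-left is one-third across and one-third down within the crop:
x = 0.00 + 1 × 1202.00/3 ≈ 401; y = 434.10 + 1 × 1682.80/3 ≈ 995.

(401, 995)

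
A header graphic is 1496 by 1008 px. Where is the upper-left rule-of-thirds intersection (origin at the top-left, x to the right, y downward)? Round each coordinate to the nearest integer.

(499, 336)

The upper-left point sits one-third of the way across and one-third of the way down.
x = 1 × 1496/3 ≈ 499; y = 1 × 1008/3 ≈ 336.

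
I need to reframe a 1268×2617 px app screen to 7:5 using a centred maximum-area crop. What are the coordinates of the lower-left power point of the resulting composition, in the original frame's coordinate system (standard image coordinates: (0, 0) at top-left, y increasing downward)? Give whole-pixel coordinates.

1268/2617 < 7/5, so the 7:5 crop keeps the full width 1268 and trims height to 1268 × 5/7 = 905.71 px.
Top offset = (2617 − 905.71)/2 = 855.64 px; left offset = 0.
Lower-left is one-third across and two-thirds down within the crop:
x = 0.00 + 1 × 1268.00/3 ≈ 423; y = 855.64 + 2 × 905.71/3 ≈ 1459.

x = 423 px, y = 1459 px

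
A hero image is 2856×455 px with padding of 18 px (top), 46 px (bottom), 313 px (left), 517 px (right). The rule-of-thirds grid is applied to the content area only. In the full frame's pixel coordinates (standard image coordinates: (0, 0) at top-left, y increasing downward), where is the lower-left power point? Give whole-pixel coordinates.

Content width = 2856 − 313 − 517 = 2026 px; content height = 455 − 18 − 46 = 391 px.
Lower-left is one-third across and two-thirds down within the content area.
x = 313 + 1 × 2026/3 = 313 + 675.33 ≈ 988
y = 18 + 2 × 391/3 = 18 + 260.67 ≈ 279

(988, 279)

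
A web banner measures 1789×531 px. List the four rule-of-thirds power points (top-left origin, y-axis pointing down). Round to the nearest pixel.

(596, 177), (1193, 177), (596, 354), (1193, 354)

One third of 1789 is 596.33; one third of 531 is 177.
Vertical third lines at x = 596 and x = 1193; horizontal third lines at y = 177 and y = 354.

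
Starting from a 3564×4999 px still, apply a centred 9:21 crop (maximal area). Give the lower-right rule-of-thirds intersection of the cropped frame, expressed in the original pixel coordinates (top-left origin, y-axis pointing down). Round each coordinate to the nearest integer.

x = 2139 px, y = 3333 px

3564/4999 > 9/21, so the 9:21 crop keeps the full height 4999 and trims width to 4999 × 9/21 = 2142.43 px.
Left offset = (3564 − 2142.43)/2 = 710.79 px; top offset = 0.
Lower-right is two-thirds across and two-thirds down within the crop:
x = 710.79 + 2 × 2142.43/3 ≈ 2139; y = 0.00 + 2 × 4999.00/3 ≈ 3333.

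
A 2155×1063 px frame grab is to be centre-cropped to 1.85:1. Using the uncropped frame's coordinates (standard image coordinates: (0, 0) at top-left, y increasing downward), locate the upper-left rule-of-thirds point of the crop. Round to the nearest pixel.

(750, 354)

2155/1063 > 1.85/1, so the 1.85:1 crop keeps the full height 1063 and trims width to 1063 × 1.85/1 = 1966.55 px.
Left offset = (2155 − 1966.55)/2 = 94.22 px; top offset = 0.
Upper-left is one-third across and one-third down within the crop:
x = 94.22 + 1 × 1966.55/3 ≈ 750; y = 0.00 + 1 × 1063.00/3 ≈ 354.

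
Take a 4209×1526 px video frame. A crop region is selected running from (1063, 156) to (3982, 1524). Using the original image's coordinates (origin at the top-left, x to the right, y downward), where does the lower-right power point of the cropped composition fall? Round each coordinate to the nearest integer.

Crop width = 3982 − 1063 = 2919 px; one third is 973.00 px.
Crop height = 1524 − 156 = 1368 px; one third is 456.00 px.
The lower-right point is two-thirds across and two-thirds down within the crop:
x = 1063 + 2 × 973.00 ≈ 3009; y = 156 + 2 × 456.00 ≈ 1068.

x = 3009 px, y = 1068 px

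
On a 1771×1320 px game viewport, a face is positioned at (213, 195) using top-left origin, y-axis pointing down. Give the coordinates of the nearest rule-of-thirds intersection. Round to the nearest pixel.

Third lines: x ∈ {590, 1181}, y ∈ {440, 880}.
213 is closer to x = 590; 195 is closer to y = 440.
So the nearest intersection is the upper-left power point.

(590, 440)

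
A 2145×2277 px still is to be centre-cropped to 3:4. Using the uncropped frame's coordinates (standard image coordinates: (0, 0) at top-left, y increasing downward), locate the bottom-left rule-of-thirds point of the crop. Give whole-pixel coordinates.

2145/2277 > 3/4, so the 3:4 crop keeps the full height 2277 and trims width to 2277 × 3/4 = 1707.75 px.
Left offset = (2145 − 1707.75)/2 = 218.62 px; top offset = 0.
Bottom-left is one-third across and two-thirds down within the crop:
x = 218.62 + 1 × 1707.75/3 ≈ 788; y = 0.00 + 2 × 2277.00/3 ≈ 1518.

(788, 1518)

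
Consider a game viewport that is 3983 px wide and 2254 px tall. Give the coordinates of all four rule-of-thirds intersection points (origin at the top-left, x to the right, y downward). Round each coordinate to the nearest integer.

One third of 3983 is 1327.67; one third of 2254 is 751.33.
Vertical third lines at x = 1328 and x = 2655; horizontal third lines at y = 751 and y = 1503.

(1328, 751), (2655, 751), (1328, 1503), (2655, 1503)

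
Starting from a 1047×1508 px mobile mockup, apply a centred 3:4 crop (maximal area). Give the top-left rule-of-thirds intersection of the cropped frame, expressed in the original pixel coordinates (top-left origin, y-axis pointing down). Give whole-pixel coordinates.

1047/1508 < 3/4, so the 3:4 crop keeps the full width 1047 and trims height to 1047 × 4/3 = 1396.00 px.
Top offset = (1508 − 1396.00)/2 = 56.00 px; left offset = 0.
Top-left is one-third across and one-third down within the crop:
x = 0.00 + 1 × 1047.00/3 ≈ 349; y = 56.00 + 1 × 1396.00/3 ≈ 521.

x = 349 px, y = 521 px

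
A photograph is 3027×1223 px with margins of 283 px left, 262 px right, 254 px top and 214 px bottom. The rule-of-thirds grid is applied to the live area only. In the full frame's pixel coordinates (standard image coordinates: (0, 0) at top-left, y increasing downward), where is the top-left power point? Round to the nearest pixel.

Content width = 3027 − 283 − 262 = 2482 px; content height = 1223 − 254 − 214 = 755 px.
Top-left is one-third across and one-third down within the live area.
x = 283 + 1 × 2482/3 = 283 + 827.33 ≈ 1110
y = 254 + 1 × 755/3 = 254 + 251.67 ≈ 506

x = 1110 px, y = 506 px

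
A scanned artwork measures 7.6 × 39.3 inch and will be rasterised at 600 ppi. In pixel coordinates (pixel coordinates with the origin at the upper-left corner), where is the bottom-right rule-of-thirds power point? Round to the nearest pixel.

(3040, 15720)

In pixels the canvas is 7.6 × 600 = 4560 wide and 39.3 × 600 = 23580 tall.
The bottom-right point is two-thirds across and two-thirds down:
x = 2 × 4560/3 ≈ 3040; y = 2 × 23580/3 ≈ 15720.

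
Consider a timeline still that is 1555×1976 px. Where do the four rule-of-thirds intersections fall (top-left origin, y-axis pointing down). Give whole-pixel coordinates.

One third of 1555 is 518.33; one third of 1976 is 658.67.
Vertical third lines at x = 518 and x = 1037; horizontal third lines at y = 659 and y = 1317.

(518, 659), (1037, 659), (518, 1317), (1037, 1317)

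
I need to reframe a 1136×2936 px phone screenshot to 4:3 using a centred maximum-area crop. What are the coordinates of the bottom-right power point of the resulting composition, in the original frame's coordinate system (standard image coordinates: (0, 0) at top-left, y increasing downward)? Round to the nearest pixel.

1136/2936 < 4/3, so the 4:3 crop keeps the full width 1136 and trims height to 1136 × 3/4 = 852.00 px.
Top offset = (2936 − 852.00)/2 = 1042.00 px; left offset = 0.
Bottom-right is two-thirds across and two-thirds down within the crop:
x = 0.00 + 2 × 1136.00/3 ≈ 757; y = 1042.00 + 2 × 852.00/3 ≈ 1610.

(757, 1610)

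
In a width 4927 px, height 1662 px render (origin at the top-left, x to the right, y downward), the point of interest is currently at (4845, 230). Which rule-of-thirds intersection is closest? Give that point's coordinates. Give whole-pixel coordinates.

Third lines: x ∈ {1642, 3285}, y ∈ {554, 1108}.
4845 is closer to x = 3285; 230 is closer to y = 554.
So the nearest intersection is the upper-right power point.

x = 3285 px, y = 554 px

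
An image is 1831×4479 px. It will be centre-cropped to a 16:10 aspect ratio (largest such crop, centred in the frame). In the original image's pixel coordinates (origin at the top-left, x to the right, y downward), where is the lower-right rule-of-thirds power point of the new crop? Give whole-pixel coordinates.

1831/4479 < 16/10, so the 16:10 crop keeps the full width 1831 and trims height to 1831 × 10/16 = 1144.38 px.
Top offset = (4479 − 1144.38)/2 = 1667.31 px; left offset = 0.
Lower-right is two-thirds across and two-thirds down within the crop:
x = 0.00 + 2 × 1831.00/3 ≈ 1221; y = 1667.31 + 2 × 1144.38/3 ≈ 2430.

(1221, 2430)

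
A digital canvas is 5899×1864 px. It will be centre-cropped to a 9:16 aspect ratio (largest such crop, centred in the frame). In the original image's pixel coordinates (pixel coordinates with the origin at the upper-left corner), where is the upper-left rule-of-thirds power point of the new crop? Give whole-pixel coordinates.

5899/1864 > 9/16, so the 9:16 crop keeps the full height 1864 and trims width to 1864 × 9/16 = 1048.50 px.
Left offset = (5899 − 1048.50)/2 = 2425.25 px; top offset = 0.
Upper-left is one-third across and one-third down within the crop:
x = 2425.25 + 1 × 1048.50/3 ≈ 2775; y = 0.00 + 1 × 1864.00/3 ≈ 621.

(2775, 621)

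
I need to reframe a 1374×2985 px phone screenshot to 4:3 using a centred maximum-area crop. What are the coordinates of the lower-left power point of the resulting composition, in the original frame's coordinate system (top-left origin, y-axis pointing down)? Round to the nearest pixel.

(458, 1664)

1374/2985 < 4/3, so the 4:3 crop keeps the full width 1374 and trims height to 1374 × 3/4 = 1030.50 px.
Top offset = (2985 − 1030.50)/2 = 977.25 px; left offset = 0.
Lower-left is one-third across and two-thirds down within the crop:
x = 0.00 + 1 × 1374.00/3 ≈ 458; y = 977.25 + 2 × 1030.50/3 ≈ 1664.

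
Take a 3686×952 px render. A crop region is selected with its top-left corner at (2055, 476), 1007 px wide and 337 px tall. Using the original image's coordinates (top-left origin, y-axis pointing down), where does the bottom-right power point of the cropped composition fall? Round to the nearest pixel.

(2726, 701)

One third of the crop width 1007 is 335.67 px.
One third of the crop height 337 is 112.33 px.
The bottom-right point is two-thirds across and two-thirds down within the crop:
x = 2055 + 2 × 335.67 ≈ 2726; y = 476 + 2 × 112.33 ≈ 701.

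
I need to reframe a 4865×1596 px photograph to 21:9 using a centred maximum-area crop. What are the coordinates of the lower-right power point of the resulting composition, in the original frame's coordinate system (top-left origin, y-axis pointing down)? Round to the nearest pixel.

x = 3053 px, y = 1064 px

4865/1596 > 21/9, so the 21:9 crop keeps the full height 1596 and trims width to 1596 × 21/9 = 3724.00 px.
Left offset = (4865 − 3724.00)/2 = 570.50 px; top offset = 0.
Lower-right is two-thirds across and two-thirds down within the crop:
x = 570.50 + 2 × 3724.00/3 ≈ 3053; y = 0.00 + 2 × 1596.00/3 ≈ 1064.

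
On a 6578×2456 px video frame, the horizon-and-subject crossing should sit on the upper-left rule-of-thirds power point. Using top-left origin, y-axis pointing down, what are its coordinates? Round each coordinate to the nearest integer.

The upper-left point sits one-third of the way across and one-third of the way down.
x = 1 × 6578/3 ≈ 2193; y = 1 × 2456/3 ≈ 819.

(2193, 819)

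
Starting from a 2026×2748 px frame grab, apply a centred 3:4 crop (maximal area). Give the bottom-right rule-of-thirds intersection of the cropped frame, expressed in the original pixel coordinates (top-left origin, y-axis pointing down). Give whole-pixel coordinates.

(1351, 1824)

2026/2748 < 3/4, so the 3:4 crop keeps the full width 2026 and trims height to 2026 × 4/3 = 2701.33 px.
Top offset = (2748 − 2701.33)/2 = 23.33 px; left offset = 0.
Bottom-right is two-thirds across and two-thirds down within the crop:
x = 0.00 + 2 × 2026.00/3 ≈ 1351; y = 23.33 + 2 × 2701.33/3 ≈ 1824.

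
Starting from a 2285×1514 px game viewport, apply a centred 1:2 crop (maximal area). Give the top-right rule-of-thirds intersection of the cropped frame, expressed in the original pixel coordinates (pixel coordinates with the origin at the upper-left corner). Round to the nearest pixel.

2285/1514 > 1/2, so the 1:2 crop keeps the full height 1514 and trims width to 1514 × 1/2 = 757.00 px.
Left offset = (2285 − 757.00)/2 = 764.00 px; top offset = 0.
Top-right is two-thirds across and one-third down within the crop:
x = 764.00 + 2 × 757.00/3 ≈ 1269; y = 0.00 + 1 × 1514.00/3 ≈ 505.

x = 1269 px, y = 505 px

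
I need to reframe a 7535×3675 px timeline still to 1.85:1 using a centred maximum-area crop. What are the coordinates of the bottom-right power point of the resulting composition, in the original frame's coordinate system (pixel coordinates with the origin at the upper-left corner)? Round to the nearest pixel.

(4901, 2450)

7535/3675 > 1.85/1, so the 1.85:1 crop keeps the full height 3675 and trims width to 3675 × 1.85/1 = 6798.75 px.
Left offset = (7535 − 6798.75)/2 = 368.12 px; top offset = 0.
Bottom-right is two-thirds across and two-thirds down within the crop:
x = 368.12 + 2 × 6798.75/3 ≈ 4901; y = 0.00 + 2 × 3675.00/3 ≈ 2450.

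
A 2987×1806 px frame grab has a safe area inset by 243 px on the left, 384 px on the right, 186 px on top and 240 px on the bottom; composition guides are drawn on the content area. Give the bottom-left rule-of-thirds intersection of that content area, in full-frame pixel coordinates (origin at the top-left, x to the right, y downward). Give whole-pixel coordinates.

(1030, 1106)

Content width = 2987 − 243 − 384 = 2360 px; content height = 1806 − 186 − 240 = 1380 px.
Bottom-left is one-third across and two-thirds down within the content area.
x = 243 + 1 × 2360/3 = 243 + 786.67 ≈ 1030
y = 186 + 2 × 1380/3 = 186 + 920.00 ≈ 1106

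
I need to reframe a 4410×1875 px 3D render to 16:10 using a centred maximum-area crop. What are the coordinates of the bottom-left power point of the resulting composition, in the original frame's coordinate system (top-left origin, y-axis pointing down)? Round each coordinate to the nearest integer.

4410/1875 > 16/10, so the 16:10 crop keeps the full height 1875 and trims width to 1875 × 16/10 = 3000.00 px.
Left offset = (4410 − 3000.00)/2 = 705.00 px; top offset = 0.
Bottom-left is one-third across and two-thirds down within the crop:
x = 705.00 + 1 × 3000.00/3 ≈ 1705; y = 0.00 + 2 × 1875.00/3 ≈ 1250.

(1705, 1250)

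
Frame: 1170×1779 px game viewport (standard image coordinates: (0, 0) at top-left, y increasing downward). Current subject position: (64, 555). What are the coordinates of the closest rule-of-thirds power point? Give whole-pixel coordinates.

(390, 593)

Third lines: x ∈ {390, 780}, y ∈ {593, 1186}.
64 is closer to x = 390; 555 is closer to y = 593.
So the nearest intersection is the upper-left power point.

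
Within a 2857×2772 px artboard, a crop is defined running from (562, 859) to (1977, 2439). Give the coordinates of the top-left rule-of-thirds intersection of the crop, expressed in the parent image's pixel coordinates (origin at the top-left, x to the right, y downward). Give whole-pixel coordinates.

(1034, 1386)

Crop width = 1977 − 562 = 1415 px; one third is 471.67 px.
Crop height = 2439 − 859 = 1580 px; one third is 526.67 px.
The top-left point is one-third across and one-third down within the crop:
x = 562 + 1 × 471.67 ≈ 1034; y = 859 + 1 × 526.67 ≈ 1386.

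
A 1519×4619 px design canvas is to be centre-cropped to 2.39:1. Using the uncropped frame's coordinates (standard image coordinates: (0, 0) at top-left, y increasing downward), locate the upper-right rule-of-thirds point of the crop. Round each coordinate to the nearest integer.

(1013, 2204)

1519/4619 < 2.39/1, so the 2.39:1 crop keeps the full width 1519 and trims height to 1519 × 1/2.39 = 635.56 px.
Top offset = (4619 − 635.56)/2 = 1991.72 px; left offset = 0.
Upper-right is two-thirds across and one-third down within the crop:
x = 0.00 + 2 × 1519.00/3 ≈ 1013; y = 1991.72 + 1 × 635.56/3 ≈ 2204.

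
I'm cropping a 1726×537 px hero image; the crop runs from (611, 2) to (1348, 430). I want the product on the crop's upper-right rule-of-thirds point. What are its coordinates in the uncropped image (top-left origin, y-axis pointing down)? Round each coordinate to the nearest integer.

Crop width = 1348 − 611 = 737 px; one third is 245.67 px.
Crop height = 430 − 2 = 428 px; one third is 142.67 px.
The upper-right point is two-thirds across and one-third down within the crop:
x = 611 + 2 × 245.67 ≈ 1102; y = 2 + 1 × 142.67 ≈ 145.

(1102, 145)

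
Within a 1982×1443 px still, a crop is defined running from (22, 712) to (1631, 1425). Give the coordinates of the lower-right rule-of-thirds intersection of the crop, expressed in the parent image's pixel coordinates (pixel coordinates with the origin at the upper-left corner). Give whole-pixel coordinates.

Crop width = 1631 − 22 = 1609 px; one third is 536.33 px.
Crop height = 1425 − 712 = 713 px; one third is 237.67 px.
The lower-right point is two-thirds across and two-thirds down within the crop:
x = 22 + 2 × 536.33 ≈ 1095; y = 712 + 2 × 237.67 ≈ 1187.

x = 1095 px, y = 1187 px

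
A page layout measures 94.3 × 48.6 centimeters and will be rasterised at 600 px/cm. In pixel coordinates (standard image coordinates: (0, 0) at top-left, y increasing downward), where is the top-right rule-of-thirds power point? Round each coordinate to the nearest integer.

(37720, 9720)

In pixels the canvas is 94.3 × 600 = 56580 wide and 48.6 × 600 = 29160 tall.
The top-right point is two-thirds across and one-third down:
x = 2 × 56580/3 ≈ 37720; y = 1 × 29160/3 ≈ 9720.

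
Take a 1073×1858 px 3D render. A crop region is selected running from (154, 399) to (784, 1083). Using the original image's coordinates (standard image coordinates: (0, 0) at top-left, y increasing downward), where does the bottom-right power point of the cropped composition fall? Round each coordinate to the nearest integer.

Crop width = 784 − 154 = 630 px; one third is 210.00 px.
Crop height = 1083 − 399 = 684 px; one third is 228.00 px.
The bottom-right point is two-thirds across and two-thirds down within the crop:
x = 154 + 2 × 210.00 ≈ 574; y = 399 + 2 × 228.00 ≈ 855.

(574, 855)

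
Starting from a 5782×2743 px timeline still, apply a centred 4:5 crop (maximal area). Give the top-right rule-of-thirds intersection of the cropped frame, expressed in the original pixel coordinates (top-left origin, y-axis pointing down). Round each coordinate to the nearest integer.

x = 3257 px, y = 914 px

5782/2743 > 4/5, so the 4:5 crop keeps the full height 2743 and trims width to 2743 × 4/5 = 2194.40 px.
Left offset = (5782 − 2194.40)/2 = 1793.80 px; top offset = 0.
Top-right is two-thirds across and one-third down within the crop:
x = 1793.80 + 2 × 2194.40/3 ≈ 3257; y = 0.00 + 1 × 2743.00/3 ≈ 914.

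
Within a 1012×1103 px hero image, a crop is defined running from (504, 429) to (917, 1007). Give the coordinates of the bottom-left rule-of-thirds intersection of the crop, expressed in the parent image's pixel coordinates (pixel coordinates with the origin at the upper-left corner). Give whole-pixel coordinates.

x = 642 px, y = 814 px

Crop width = 917 − 504 = 413 px; one third is 137.67 px.
Crop height = 1007 − 429 = 578 px; one third is 192.67 px.
The bottom-left point is one-third across and two-thirds down within the crop:
x = 504 + 1 × 137.67 ≈ 642; y = 429 + 2 × 192.67 ≈ 814.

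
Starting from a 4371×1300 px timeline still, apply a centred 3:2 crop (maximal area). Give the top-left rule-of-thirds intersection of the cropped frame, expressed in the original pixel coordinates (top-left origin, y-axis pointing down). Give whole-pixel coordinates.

x = 1861 px, y = 433 px

4371/1300 > 3/2, so the 3:2 crop keeps the full height 1300 and trims width to 1300 × 3/2 = 1950.00 px.
Left offset = (4371 − 1950.00)/2 = 1210.50 px; top offset = 0.
Top-left is one-third across and one-third down within the crop:
x = 1210.50 + 1 × 1950.00/3 ≈ 1861; y = 0.00 + 1 × 1300.00/3 ≈ 433.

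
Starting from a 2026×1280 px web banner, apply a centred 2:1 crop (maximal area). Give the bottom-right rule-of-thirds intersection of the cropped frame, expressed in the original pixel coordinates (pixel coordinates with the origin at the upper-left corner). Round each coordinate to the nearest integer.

2026/1280 < 2/1, so the 2:1 crop keeps the full width 2026 and trims height to 2026 × 1/2 = 1013.00 px.
Top offset = (1280 − 1013.00)/2 = 133.50 px; left offset = 0.
Bottom-right is two-thirds across and two-thirds down within the crop:
x = 0.00 + 2 × 2026.00/3 ≈ 1351; y = 133.50 + 2 × 1013.00/3 ≈ 809.

(1351, 809)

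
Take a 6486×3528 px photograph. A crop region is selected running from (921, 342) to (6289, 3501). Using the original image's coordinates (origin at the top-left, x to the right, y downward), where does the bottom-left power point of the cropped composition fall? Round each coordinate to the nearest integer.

Crop width = 6289 − 921 = 5368 px; one third is 1789.33 px.
Crop height = 3501 − 342 = 3159 px; one third is 1053.00 px.
The bottom-left point is one-third across and two-thirds down within the crop:
x = 921 + 1 × 1789.33 ≈ 2710; y = 342 + 2 × 1053.00 ≈ 2448.

(2710, 2448)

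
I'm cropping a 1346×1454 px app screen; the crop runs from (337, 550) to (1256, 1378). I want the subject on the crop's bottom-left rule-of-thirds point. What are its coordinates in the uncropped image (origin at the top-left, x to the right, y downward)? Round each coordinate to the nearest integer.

Crop width = 1256 − 337 = 919 px; one third is 306.33 px.
Crop height = 1378 − 550 = 828 px; one third is 276.00 px.
The bottom-left point is one-third across and two-thirds down within the crop:
x = 337 + 1 × 306.33 ≈ 643; y = 550 + 2 × 276.00 ≈ 1102.

x = 643 px, y = 1102 px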